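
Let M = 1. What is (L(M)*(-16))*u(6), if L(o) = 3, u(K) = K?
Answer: -288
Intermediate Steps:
(L(M)*(-16))*u(6) = (3*(-16))*6 = -48*6 = -288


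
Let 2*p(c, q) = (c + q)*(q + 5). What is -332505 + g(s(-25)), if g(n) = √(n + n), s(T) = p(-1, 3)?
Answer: -332501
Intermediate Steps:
p(c, q) = (5 + q)*(c + q)/2 (p(c, q) = ((c + q)*(q + 5))/2 = ((c + q)*(5 + q))/2 = ((5 + q)*(c + q))/2 = (5 + q)*(c + q)/2)
s(T) = 8 (s(T) = (½)*3² + (5/2)*(-1) + (5/2)*3 + (½)*(-1)*3 = (½)*9 - 5/2 + 15/2 - 3/2 = 9/2 - 5/2 + 15/2 - 3/2 = 8)
g(n) = √2*√n (g(n) = √(2*n) = √2*√n)
-332505 + g(s(-25)) = -332505 + √2*√8 = -332505 + √2*(2*√2) = -332505 + 4 = -332501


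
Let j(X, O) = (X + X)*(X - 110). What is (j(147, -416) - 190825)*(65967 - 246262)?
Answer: 32443544365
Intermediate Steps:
j(X, O) = 2*X*(-110 + X) (j(X, O) = (2*X)*(-110 + X) = 2*X*(-110 + X))
(j(147, -416) - 190825)*(65967 - 246262) = (2*147*(-110 + 147) - 190825)*(65967 - 246262) = (2*147*37 - 190825)*(-180295) = (10878 - 190825)*(-180295) = -179947*(-180295) = 32443544365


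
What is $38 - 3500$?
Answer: $-3462$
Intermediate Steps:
$38 - 3500 = -3462$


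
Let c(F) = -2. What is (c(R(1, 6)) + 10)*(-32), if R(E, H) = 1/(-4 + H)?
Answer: -256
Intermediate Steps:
(c(R(1, 6)) + 10)*(-32) = (-2 + 10)*(-32) = 8*(-32) = -256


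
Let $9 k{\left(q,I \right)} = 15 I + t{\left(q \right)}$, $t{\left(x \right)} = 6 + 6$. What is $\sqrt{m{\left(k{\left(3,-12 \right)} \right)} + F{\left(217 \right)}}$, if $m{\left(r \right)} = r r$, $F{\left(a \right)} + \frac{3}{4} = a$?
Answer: $\frac{\sqrt{20329}}{6} \approx 23.763$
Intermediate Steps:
$t{\left(x \right)} = 12$
$F{\left(a \right)} = - \frac{3}{4} + a$
$k{\left(q,I \right)} = \frac{4}{3} + \frac{5 I}{3}$ ($k{\left(q,I \right)} = \frac{15 I + 12}{9} = \frac{12 + 15 I}{9} = \frac{4}{3} + \frac{5 I}{3}$)
$m{\left(r \right)} = r^{2}$
$\sqrt{m{\left(k{\left(3,-12 \right)} \right)} + F{\left(217 \right)}} = \sqrt{\left(\frac{4}{3} + \frac{5}{3} \left(-12\right)\right)^{2} + \left(- \frac{3}{4} + 217\right)} = \sqrt{\left(\frac{4}{3} - 20\right)^{2} + \frac{865}{4}} = \sqrt{\left(- \frac{56}{3}\right)^{2} + \frac{865}{4}} = \sqrt{\frac{3136}{9} + \frac{865}{4}} = \sqrt{\frac{20329}{36}} = \frac{\sqrt{20329}}{6}$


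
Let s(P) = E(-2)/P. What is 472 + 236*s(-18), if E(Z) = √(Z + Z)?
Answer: 472 - 236*I/9 ≈ 472.0 - 26.222*I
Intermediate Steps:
E(Z) = √2*√Z (E(Z) = √(2*Z) = √2*√Z)
s(P) = 2*I/P (s(P) = (√2*√(-2))/P = (√2*(I*√2))/P = (2*I)/P = 2*I/P)
472 + 236*s(-18) = 472 + 236*(2*I/(-18)) = 472 + 236*(2*I*(-1/18)) = 472 + 236*(-I/9) = 472 - 236*I/9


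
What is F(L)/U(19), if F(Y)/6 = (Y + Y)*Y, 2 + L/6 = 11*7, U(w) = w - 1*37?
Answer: -135000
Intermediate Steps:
U(w) = -37 + w (U(w) = w - 37 = -37 + w)
L = 450 (L = -12 + 6*(11*7) = -12 + 6*77 = -12 + 462 = 450)
F(Y) = 12*Y**2 (F(Y) = 6*((Y + Y)*Y) = 6*((2*Y)*Y) = 6*(2*Y**2) = 12*Y**2)
F(L)/U(19) = (12*450**2)/(-37 + 19) = (12*202500)/(-18) = 2430000*(-1/18) = -135000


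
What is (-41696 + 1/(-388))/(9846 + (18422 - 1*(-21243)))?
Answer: -16178049/19210268 ≈ -0.84216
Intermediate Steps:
(-41696 + 1/(-388))/(9846 + (18422 - 1*(-21243))) = (-41696 - 1/388)/(9846 + (18422 + 21243)) = -16178049/(388*(9846 + 39665)) = -16178049/388/49511 = -16178049/388*1/49511 = -16178049/19210268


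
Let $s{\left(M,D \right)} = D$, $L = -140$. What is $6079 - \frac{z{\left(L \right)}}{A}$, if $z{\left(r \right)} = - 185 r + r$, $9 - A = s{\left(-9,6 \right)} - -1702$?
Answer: $\frac{10353981}{1699} \approx 6094.2$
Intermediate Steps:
$A = -1699$ ($A = 9 - \left(6 - -1702\right) = 9 - \left(6 + 1702\right) = 9 - 1708 = -1699$)
$z{\left(r \right)} = - 184 r$
$6079 - \frac{z{\left(L \right)}}{A} = 6079 - \frac{\left(-184\right) \left(-140\right)}{-1699} = 6079 - 25760 \left(- \frac{1}{1699}\right) = 6079 - - \frac{25760}{1699} = 6079 + \frac{25760}{1699} = \frac{10353981}{1699}$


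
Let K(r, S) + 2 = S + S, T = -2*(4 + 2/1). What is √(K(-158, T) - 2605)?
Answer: I*√2631 ≈ 51.293*I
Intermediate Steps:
T = -12 (T = -2*(4 + 2*1) = -2*(4 + 2) = -2*6 = -12)
K(r, S) = -2 + 2*S (K(r, S) = -2 + (S + S) = -2 + 2*S)
√(K(-158, T) - 2605) = √((-2 + 2*(-12)) - 2605) = √((-2 - 24) - 2605) = √(-26 - 2605) = √(-2631) = I*√2631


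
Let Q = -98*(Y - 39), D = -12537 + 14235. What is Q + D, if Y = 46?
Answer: 1012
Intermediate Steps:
D = 1698
Q = -686 (Q = -98*(46 - 39) = -98*7 = -686)
Q + D = -686 + 1698 = 1012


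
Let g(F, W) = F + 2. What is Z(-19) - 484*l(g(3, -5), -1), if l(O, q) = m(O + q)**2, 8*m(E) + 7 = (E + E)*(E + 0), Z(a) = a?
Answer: -75929/16 ≈ -4745.6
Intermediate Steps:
m(E) = -7/8 + E**2/4 (m(E) = -7/8 + ((E + E)*(E + 0))/8 = -7/8 + ((2*E)*E)/8 = -7/8 + (2*E**2)/8 = -7/8 + E**2/4)
g(F, W) = 2 + F
l(O, q) = (-7/8 + (O + q)**2/4)**2
Z(-19) - 484*l(g(3, -5), -1) = -19 - 121*(-7 + 2*((2 + 3) - 1)**2)**2/16 = -19 - 121*(-7 + 2*(5 - 1)**2)**2/16 = -19 - 121*(-7 + 2*4**2)**2/16 = -19 - 121*(-7 + 2*16)**2/16 = -19 - 121*(-7 + 32)**2/16 = -19 - 121*25**2/16 = -19 - 121*625/16 = -19 - 484*625/64 = -19 - 75625/16 = -75929/16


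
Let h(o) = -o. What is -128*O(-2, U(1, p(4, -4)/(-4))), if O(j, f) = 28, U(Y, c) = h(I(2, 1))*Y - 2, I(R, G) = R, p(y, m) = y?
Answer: -3584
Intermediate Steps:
U(Y, c) = -2 - 2*Y (U(Y, c) = (-1*2)*Y - 2 = -2*Y - 2 = -2 - 2*Y)
-128*O(-2, U(1, p(4, -4)/(-4))) = -128*28 = -3584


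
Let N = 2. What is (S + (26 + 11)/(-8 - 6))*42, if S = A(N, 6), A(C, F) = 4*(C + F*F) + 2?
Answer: 6357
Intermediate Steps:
A(C, F) = 2 + 4*C + 4*F**2 (A(C, F) = 4*(C + F**2) + 2 = (4*C + 4*F**2) + 2 = 2 + 4*C + 4*F**2)
S = 154 (S = 2 + 4*2 + 4*6**2 = 2 + 8 + 4*36 = 2 + 8 + 144 = 154)
(S + (26 + 11)/(-8 - 6))*42 = (154 + (26 + 11)/(-8 - 6))*42 = (154 + 37/(-14))*42 = (154 + 37*(-1/14))*42 = (154 - 37/14)*42 = (2119/14)*42 = 6357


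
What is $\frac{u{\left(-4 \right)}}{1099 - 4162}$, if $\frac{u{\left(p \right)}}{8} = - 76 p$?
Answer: $- \frac{2432}{3063} \approx -0.79399$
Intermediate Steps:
$u{\left(p \right)} = - 608 p$ ($u{\left(p \right)} = 8 \left(- 76 p\right) = - 608 p$)
$\frac{u{\left(-4 \right)}}{1099 - 4162} = \frac{\left(-608\right) \left(-4\right)}{1099 - 4162} = \frac{2432}{-3063} = 2432 \left(- \frac{1}{3063}\right) = - \frac{2432}{3063}$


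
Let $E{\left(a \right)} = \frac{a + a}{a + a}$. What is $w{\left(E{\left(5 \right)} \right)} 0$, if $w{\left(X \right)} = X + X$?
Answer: $0$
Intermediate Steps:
$E{\left(a \right)} = 1$ ($E{\left(a \right)} = \frac{2 a}{2 a} = 2 a \frac{1}{2 a} = 1$)
$w{\left(X \right)} = 2 X$
$w{\left(E{\left(5 \right)} \right)} 0 = 2 \cdot 1 \cdot 0 = 2 \cdot 0 = 0$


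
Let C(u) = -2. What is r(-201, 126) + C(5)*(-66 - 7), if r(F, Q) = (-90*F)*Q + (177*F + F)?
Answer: 2243708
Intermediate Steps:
r(F, Q) = 178*F - 90*F*Q (r(F, Q) = -90*F*Q + 178*F = 178*F - 90*F*Q)
r(-201, 126) + C(5)*(-66 - 7) = 2*(-201)*(89 - 45*126) - 2*(-66 - 7) = 2*(-201)*(89 - 5670) - 2*(-73) = 2*(-201)*(-5581) + 146 = 2243562 + 146 = 2243708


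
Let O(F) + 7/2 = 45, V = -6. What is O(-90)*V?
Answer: -249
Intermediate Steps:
O(F) = 83/2 (O(F) = -7/2 + 45 = 83/2)
O(-90)*V = (83/2)*(-6) = -249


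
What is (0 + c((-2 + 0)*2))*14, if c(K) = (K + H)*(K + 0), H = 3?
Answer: 56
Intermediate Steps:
c(K) = K*(3 + K) (c(K) = (K + 3)*(K + 0) = (3 + K)*K = K*(3 + K))
(0 + c((-2 + 0)*2))*14 = (0 + ((-2 + 0)*2)*(3 + (-2 + 0)*2))*14 = (0 + (-2*2)*(3 - 2*2))*14 = (0 - 4*(3 - 4))*14 = (0 - 4*(-1))*14 = (0 + 4)*14 = 4*14 = 56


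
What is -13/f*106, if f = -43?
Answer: 1378/43 ≈ 32.047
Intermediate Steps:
-13/f*106 = -13/(-43)*106 = -13*(-1/43)*106 = (13/43)*106 = 1378/43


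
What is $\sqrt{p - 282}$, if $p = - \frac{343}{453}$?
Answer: $\frac{i \sqrt{58024317}}{453} \approx 16.815 i$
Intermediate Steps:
$p = - \frac{343}{453}$ ($p = \left(-343\right) \frac{1}{453} = - \frac{343}{453} \approx -0.75717$)
$\sqrt{p - 282} = \sqrt{- \frac{343}{453} - 282} = \sqrt{- \frac{128089}{453}} = \frac{i \sqrt{58024317}}{453}$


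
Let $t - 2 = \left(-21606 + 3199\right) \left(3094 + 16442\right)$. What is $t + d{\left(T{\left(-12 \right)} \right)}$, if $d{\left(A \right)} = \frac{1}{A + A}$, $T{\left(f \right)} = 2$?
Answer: $- \frac{1438396599}{4} \approx -3.596 \cdot 10^{8}$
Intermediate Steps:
$d{\left(A \right)} = \frac{1}{2 A}$
$t = -359599150$ ($t = 2 + \left(-21606 + 3199\right) \left(3094 + 16442\right) = 2 - 359599152 = -359599150$)
$t + d{\left(T{\left(-12 \right)} \right)} = -359599150 + \frac{1}{2 \cdot 2} = -359599150 + \frac{1}{2} \cdot \frac{1}{2} = -359599150 + \frac{1}{4} = - \frac{1438396599}{4}$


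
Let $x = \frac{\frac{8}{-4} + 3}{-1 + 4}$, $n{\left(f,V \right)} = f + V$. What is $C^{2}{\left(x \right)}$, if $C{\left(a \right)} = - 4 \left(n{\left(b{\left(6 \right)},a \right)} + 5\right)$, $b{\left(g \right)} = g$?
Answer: $\frac{18496}{9} \approx 2055.1$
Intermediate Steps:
$n{\left(f,V \right)} = V + f$
$x = \frac{1}{3}$ ($x = \frac{8 \left(- \frac{1}{4}\right) + 3}{3} = \left(-2 + 3\right) \frac{1}{3} = 1 \cdot \frac{1}{3} = \frac{1}{3} \approx 0.33333$)
$C{\left(a \right)} = -44 - 4 a$ ($C{\left(a \right)} = - 4 \left(\left(a + 6\right) + 5\right) = - 4 \left(\left(6 + a\right) + 5\right) = - 4 \left(11 + a\right) = -44 - 4 a$)
$C^{2}{\left(x \right)} = \left(-44 - \frac{4}{3}\right)^{2} = \left(- \frac{136}{3}\right)^{2} = \frac{18496}{9}$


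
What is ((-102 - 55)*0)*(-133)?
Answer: 0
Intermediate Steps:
((-102 - 55)*0)*(-133) = -157*0*(-133) = 0*(-133) = 0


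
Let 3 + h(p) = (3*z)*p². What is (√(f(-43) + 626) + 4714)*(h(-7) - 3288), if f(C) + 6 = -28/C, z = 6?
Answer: -11356026 - 19272*√17931/43 ≈ -1.1416e+7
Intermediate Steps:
f(C) = -6 - 28/C
h(p) = -3 + 18*p² (h(p) = -3 + (3*6)*p² = -3 + 18*p²)
(√(f(-43) + 626) + 4714)*(h(-7) - 3288) = (√((-6 - 28/(-43)) + 626) + 4714)*((-3 + 18*(-7)²) - 3288) = (√((-6 - 28*(-1/43)) + 626) + 4714)*((-3 + 18*49) - 3288) = (√((-6 + 28/43) + 626) + 4714)*((-3 + 882) - 3288) = (√(-230/43 + 626) + 4714)*(879 - 3288) = (√(26688/43) + 4714)*(-2409) = (8*√17931/43 + 4714)*(-2409) = (4714 + 8*√17931/43)*(-2409) = -11356026 - 19272*√17931/43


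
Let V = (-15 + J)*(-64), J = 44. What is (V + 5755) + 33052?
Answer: 36951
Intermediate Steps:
V = -1856 (V = (-15 + 44)*(-64) = 29*(-64) = -1856)
(V + 5755) + 33052 = (-1856 + 5755) + 33052 = 3899 + 33052 = 36951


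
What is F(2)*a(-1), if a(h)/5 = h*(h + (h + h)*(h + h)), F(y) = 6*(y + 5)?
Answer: -630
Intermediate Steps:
F(y) = 30 + 6*y (F(y) = 6*(5 + y) = 30 + 6*y)
a(h) = 5*h*(h + 4*h**2) (a(h) = 5*(h*(h + (h + h)*(h + h))) = 5*(h*(h + (2*h)*(2*h))) = 5*(h*(h + 4*h**2)) = 5*h*(h + 4*h**2))
F(2)*a(-1) = (30 + 6*2)*((-1)**2*(5 + 20*(-1))) = (30 + 12)*(1*(5 - 20)) = 42*(1*(-15)) = 42*(-15) = -630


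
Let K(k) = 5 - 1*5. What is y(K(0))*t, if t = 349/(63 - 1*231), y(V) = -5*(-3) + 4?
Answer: -6631/168 ≈ -39.470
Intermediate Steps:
K(k) = 0 (K(k) = 5 - 5 = 0)
y(V) = 19 (y(V) = 15 + 4 = 19)
t = -349/168 (t = 349/(63 - 231) = 349/(-168) = 349*(-1/168) = -349/168 ≈ -2.0774)
y(K(0))*t = 19*(-349/168) = -6631/168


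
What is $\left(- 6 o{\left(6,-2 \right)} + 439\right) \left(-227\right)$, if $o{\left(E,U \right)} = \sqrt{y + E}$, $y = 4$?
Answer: $-99653 + 1362 \sqrt{10} \approx -95346.0$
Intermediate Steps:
$o{\left(E,U \right)} = \sqrt{4 + E}$
$\left(- 6 o{\left(6,-2 \right)} + 439\right) \left(-227\right) = \left(- 6 \sqrt{4 + 6} + 439\right) \left(-227\right) = \left(- 6 \sqrt{10} + 439\right) \left(-227\right) = \left(439 - 6 \sqrt{10}\right) \left(-227\right) = -99653 + 1362 \sqrt{10}$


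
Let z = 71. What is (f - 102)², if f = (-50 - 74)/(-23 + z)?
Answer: 1575025/144 ≈ 10938.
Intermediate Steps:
f = -31/12 (f = (-50 - 74)/(-23 + 71) = -124/48 = -124*1/48 = -31/12 ≈ -2.5833)
(f - 102)² = (-31/12 - 102)² = (-1255/12)² = 1575025/144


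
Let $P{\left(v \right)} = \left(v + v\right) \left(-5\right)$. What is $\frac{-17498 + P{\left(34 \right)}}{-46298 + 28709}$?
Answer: $\frac{5946}{5863} \approx 1.0142$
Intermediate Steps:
$P{\left(v \right)} = - 10 v$ ($P{\left(v \right)} = 2 v \left(-5\right) = - 10 v$)
$\frac{-17498 + P{\left(34 \right)}}{-46298 + 28709} = \frac{-17498 - 340}{-46298 + 28709} = \frac{-17498 - 340}{-17589} = \left(-17838\right) \left(- \frac{1}{17589}\right) = \frac{5946}{5863}$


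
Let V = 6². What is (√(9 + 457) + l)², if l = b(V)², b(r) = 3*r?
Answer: (11664 + √466)² ≈ 1.3655e+8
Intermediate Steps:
V = 36
l = 11664 (l = (3*36)² = 108² = 11664)
(√(9 + 457) + l)² = (√(9 + 457) + 11664)² = (√466 + 11664)² = (11664 + √466)²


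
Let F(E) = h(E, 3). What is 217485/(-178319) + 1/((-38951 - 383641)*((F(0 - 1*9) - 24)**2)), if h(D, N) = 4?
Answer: -36762968626319/30142473139200 ≈ -1.2196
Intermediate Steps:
F(E) = 4
217485/(-178319) + 1/((-38951 - 383641)*((F(0 - 1*9) - 24)**2)) = 217485/(-178319) + 1/((-38951 - 383641)*((4 - 24)**2)) = 217485*(-1/178319) + 1/((-422592)*((-20)**2)) = -217485/178319 - 1/422592/400 = -217485/178319 - 1/422592*1/400 = -217485/178319 - 1/169036800 = -36762968626319/30142473139200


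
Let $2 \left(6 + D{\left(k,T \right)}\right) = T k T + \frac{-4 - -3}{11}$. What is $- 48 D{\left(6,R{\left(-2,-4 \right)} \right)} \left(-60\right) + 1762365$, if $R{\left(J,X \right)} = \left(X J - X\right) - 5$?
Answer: $\frac{23851455}{11} \approx 2.1683 \cdot 10^{6}$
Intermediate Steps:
$R{\left(J,X \right)} = -5 - X + J X$ ($R{\left(J,X \right)} = \left(J X - X\right) - 5 = \left(- X + J X\right) - 5 = -5 - X + J X$)
$D{\left(k,T \right)} = - \frac{133}{22} + \frac{k T^{2}}{2}$ ($D{\left(k,T \right)} = -6 + \frac{T k T + \frac{-4 - -3}{11}}{2} = -6 + \frac{k T^{2} + \left(-4 + 3\right) \frac{1}{11}}{2} = -6 + \frac{k T^{2} - \frac{1}{11}}{2} = -6 + \frac{- \frac{1}{11} + k T^{2}}{2} = -6 + \left(- \frac{1}{22} + \frac{k T^{2}}{2}\right) = - \frac{133}{22} + \frac{k T^{2}}{2}$)
$- 48 D{\left(6,R{\left(-2,-4 \right)} \right)} \left(-60\right) + 1762365 = - 48 \left(- \frac{133}{22} + \frac{1}{2} \cdot 6 \left(-5 - -4 - -8\right)^{2}\right) \left(-60\right) + 1762365 = - 48 \left(- \frac{133}{22} + \frac{1}{2} \cdot 6 \left(-5 + 4 + 8\right)^{2}\right) \left(-60\right) + 1762365 = - 48 \left(- \frac{133}{22} + \frac{1}{2} \cdot 6 \cdot 7^{2}\right) \left(-60\right) + 1762365 = - 48 \left(- \frac{133}{22} + \frac{1}{2} \cdot 6 \cdot 49\right) \left(-60\right) + 1762365 = - 48 \left(- \frac{133}{22} + 147\right) \left(-60\right) + 1762365 = \left(-48\right) \frac{3101}{22} \left(-60\right) + 1762365 = \left(- \frac{74424}{11}\right) \left(-60\right) + 1762365 = \frac{4465440}{11} + 1762365 = \frac{23851455}{11}$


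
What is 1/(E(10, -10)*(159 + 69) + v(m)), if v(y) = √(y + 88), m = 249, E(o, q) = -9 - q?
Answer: 228/51647 - √337/51647 ≈ 0.0040591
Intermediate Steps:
v(y) = √(88 + y)
1/(E(10, -10)*(159 + 69) + v(m)) = 1/((-9 - 1*(-10))*(159 + 69) + √(88 + 249)) = 1/((-9 + 10)*228 + √337) = 1/(1*228 + √337) = 1/(228 + √337)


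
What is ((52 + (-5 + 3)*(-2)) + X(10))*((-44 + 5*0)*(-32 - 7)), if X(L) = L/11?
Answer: 97656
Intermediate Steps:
X(L) = L/11 (X(L) = L*(1/11) = L/11)
((52 + (-5 + 3)*(-2)) + X(10))*((-44 + 5*0)*(-32 - 7)) = ((52 + (-5 + 3)*(-2)) + (1/11)*10)*((-44 + 5*0)*(-32 - 7)) = ((52 - 2*(-2)) + 10/11)*((-44 + 0)*(-39)) = ((52 + 4) + 10/11)*(-44*(-39)) = (56 + 10/11)*1716 = (626/11)*1716 = 97656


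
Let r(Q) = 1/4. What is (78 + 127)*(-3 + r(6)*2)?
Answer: -1025/2 ≈ -512.50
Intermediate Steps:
r(Q) = ¼
(78 + 127)*(-3 + r(6)*2) = (78 + 127)*(-3 + (¼)*2) = 205*(-3 + ½) = 205*(-5/2) = -1025/2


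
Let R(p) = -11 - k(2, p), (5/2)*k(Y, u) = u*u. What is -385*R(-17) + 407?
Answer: 49148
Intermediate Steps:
k(Y, u) = 2*u²/5 (k(Y, u) = 2*(u*u)/5 = 2*u²/5)
R(p) = -11 - 2*p²/5
-385*R(-17) + 407 = -385*(-11 - ⅖*(-17)²) + 407 = -385*(-11 - ⅖*289) + 407 = -385*(-11 - 578/5) + 407 = -385*(-633/5) + 407 = 48741 + 407 = 49148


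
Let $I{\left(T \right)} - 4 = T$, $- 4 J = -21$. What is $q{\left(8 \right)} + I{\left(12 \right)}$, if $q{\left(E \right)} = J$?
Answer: $\frac{85}{4} \approx 21.25$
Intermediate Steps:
$J = \frac{21}{4}$ ($J = \left(- \frac{1}{4}\right) \left(-21\right) = \frac{21}{4} \approx 5.25$)
$I{\left(T \right)} = 4 + T$
$q{\left(E \right)} = \frac{21}{4}$
$q{\left(8 \right)} + I{\left(12 \right)} = \frac{21}{4} + \left(4 + 12\right) = \frac{21}{4} + 16 = \frac{85}{4}$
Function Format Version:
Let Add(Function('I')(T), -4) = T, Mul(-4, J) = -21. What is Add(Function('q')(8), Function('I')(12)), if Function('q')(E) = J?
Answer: Rational(85, 4) ≈ 21.250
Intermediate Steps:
J = Rational(21, 4) (J = Mul(Rational(-1, 4), -21) = Rational(21, 4) ≈ 5.2500)
Function('I')(T) = Add(4, T)
Function('q')(E) = Rational(21, 4)
Add(Function('q')(8), Function('I')(12)) = Add(Rational(21, 4), Add(4, 12)) = Add(Rational(21, 4), 16) = Rational(85, 4)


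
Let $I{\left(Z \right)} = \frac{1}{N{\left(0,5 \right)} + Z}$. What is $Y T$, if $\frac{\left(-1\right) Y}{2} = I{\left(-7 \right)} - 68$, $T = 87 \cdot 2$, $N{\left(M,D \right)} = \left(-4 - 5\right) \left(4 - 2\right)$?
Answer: $\frac{591948}{25} \approx 23678.0$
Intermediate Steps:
$N{\left(M,D \right)} = -18$ ($N{\left(M,D \right)} = \left(-9\right) 2 = -18$)
$I{\left(Z \right)} = \frac{1}{-18 + Z}$
$T = 174$
$Y = \frac{3402}{25}$ ($Y = - 2 \left(\frac{1}{-18 - 7} - 68\right) = - 2 \left(\frac{1}{-25} - 68\right) = - 2 \left(- \frac{1}{25} - 68\right) = \left(-2\right) \left(- \frac{1701}{25}\right) = \frac{3402}{25} \approx 136.08$)
$Y T = \frac{3402}{25} \cdot 174 = \frac{591948}{25}$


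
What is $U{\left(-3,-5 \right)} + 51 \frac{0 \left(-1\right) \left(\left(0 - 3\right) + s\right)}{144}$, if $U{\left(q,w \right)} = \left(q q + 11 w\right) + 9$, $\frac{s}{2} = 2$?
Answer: $-37$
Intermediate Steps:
$s = 4$ ($s = 2 \cdot 2 = 4$)
$U{\left(q,w \right)} = 9 + q^{2} + 11 w$ ($U{\left(q,w \right)} = \left(q^{2} + 11 w\right) + 9 = 9 + q^{2} + 11 w$)
$U{\left(-3,-5 \right)} + 51 \frac{0 \left(-1\right) \left(\left(0 - 3\right) + s\right)}{144} = \left(9 + \left(-3\right)^{2} + 11 \left(-5\right)\right) + 51 \frac{0 \left(-1\right) \left(\left(0 - 3\right) + 4\right)}{144} = \left(9 + 9 - 55\right) + 51 \cdot 0 \left(-3 + 4\right) \frac{1}{144} = -37 + 51 \cdot 0 \cdot 1 \cdot \frac{1}{144} = -37 + 51 \cdot 0 \cdot \frac{1}{144} = -37 + 51 \cdot 0 = -37 + 0 = -37$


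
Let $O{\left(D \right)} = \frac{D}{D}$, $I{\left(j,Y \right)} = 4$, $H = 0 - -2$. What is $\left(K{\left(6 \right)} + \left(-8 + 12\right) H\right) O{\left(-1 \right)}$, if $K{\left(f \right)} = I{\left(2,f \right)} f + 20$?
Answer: $52$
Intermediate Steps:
$H = 2$ ($H = 0 + 2 = 2$)
$K{\left(f \right)} = 20 + 4 f$ ($K{\left(f \right)} = 4 f + 20 = 20 + 4 f$)
$O{\left(D \right)} = 1$
$\left(K{\left(6 \right)} + \left(-8 + 12\right) H\right) O{\left(-1 \right)} = \left(\left(20 + 4 \cdot 6\right) + \left(-8 + 12\right) 2\right) 1 = \left(\left(20 + 24\right) + 4 \cdot 2\right) 1 = \left(44 + 8\right) 1 = 52 \cdot 1 = 52$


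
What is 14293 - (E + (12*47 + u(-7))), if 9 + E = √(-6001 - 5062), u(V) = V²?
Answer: 13689 - I*√11063 ≈ 13689.0 - 105.18*I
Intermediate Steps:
E = -9 + I*√11063 (E = -9 + √(-6001 - 5062) = -9 + √(-11063) = -9 + I*√11063 ≈ -9.0 + 105.18*I)
14293 - (E + (12*47 + u(-7))) = 14293 - ((-9 + I*√11063) + (12*47 + (-7)²)) = 14293 - ((-9 + I*√11063) + (564 + 49)) = 14293 - ((-9 + I*√11063) + 613) = 14293 - (604 + I*√11063) = 14293 + (-604 - I*√11063) = 13689 - I*√11063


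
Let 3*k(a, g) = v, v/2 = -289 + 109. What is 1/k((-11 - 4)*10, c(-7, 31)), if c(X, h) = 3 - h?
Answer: -1/120 ≈ -0.0083333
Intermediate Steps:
v = -360 (v = 2*(-289 + 109) = 2*(-180) = -360)
k(a, g) = -120 (k(a, g) = (1/3)*(-360) = -120)
1/k((-11 - 4)*10, c(-7, 31)) = 1/(-120) = -1/120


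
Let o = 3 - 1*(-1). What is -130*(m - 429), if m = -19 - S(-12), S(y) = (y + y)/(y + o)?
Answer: 58630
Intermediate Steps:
o = 4 (o = 3 + 1 = 4)
S(y) = 2*y/(4 + y) (S(y) = (y + y)/(y + 4) = (2*y)/(4 + y) = 2*y/(4 + y))
m = -22 (m = -19 - 2*(-12)/(4 - 12) = -19 - 2*(-12)/(-8) = -19 - 2*(-12)*(-1)/8 = -19 - 1*3 = -19 - 3 = -22)
-130*(m - 429) = -130*(-22 - 429) = -130*(-451) = 58630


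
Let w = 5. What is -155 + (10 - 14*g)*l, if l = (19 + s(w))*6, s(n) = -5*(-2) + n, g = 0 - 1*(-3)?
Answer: -6683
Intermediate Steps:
g = 3 (g = 0 + 3 = 3)
s(n) = 10 + n
l = 204 (l = (19 + (10 + 5))*6 = (19 + 15)*6 = 34*6 = 204)
-155 + (10 - 14*g)*l = -155 + (10 - 14*3)*204 = -155 + (10 - 42)*204 = -155 - 32*204 = -155 - 6528 = -6683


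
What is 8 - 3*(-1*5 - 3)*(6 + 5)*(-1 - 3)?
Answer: -1048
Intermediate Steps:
8 - 3*(-1*5 - 3)*(6 + 5)*(-1 - 3) = 8 - 3*(-5 - 3)*11*(-4) = 8 - (-24)*(-44) = 8 - 3*352 = 8 - 1056 = -1048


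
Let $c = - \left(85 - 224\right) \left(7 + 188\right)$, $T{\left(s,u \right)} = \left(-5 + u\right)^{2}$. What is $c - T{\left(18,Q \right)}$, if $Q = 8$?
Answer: $27096$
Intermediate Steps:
$c = 27105$ ($c = - \left(-139\right) 195 = \left(-1\right) \left(-27105\right) = 27105$)
$c - T{\left(18,Q \right)} = 27105 - \left(-5 + 8\right)^{2} = 27105 - 3^{2} = 27105 - 9 = 27096$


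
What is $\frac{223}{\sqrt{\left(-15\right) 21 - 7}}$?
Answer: $- \frac{223 i \sqrt{322}}{322} \approx - 12.427 i$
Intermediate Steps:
$\frac{223}{\sqrt{\left(-15\right) 21 - 7}} = \frac{223}{\sqrt{-315 - 7}} = \frac{223}{\sqrt{-322}} = \frac{223}{i \sqrt{322}} = 223 \left(- \frac{i \sqrt{322}}{322}\right) = - \frac{223 i \sqrt{322}}{322}$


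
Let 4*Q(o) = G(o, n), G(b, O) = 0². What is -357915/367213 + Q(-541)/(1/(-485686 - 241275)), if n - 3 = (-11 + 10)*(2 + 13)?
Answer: -357915/367213 ≈ -0.97468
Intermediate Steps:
n = -12 (n = 3 + (-11 + 10)*(2 + 13) = 3 - 1*15 = 3 - 15 = -12)
G(b, O) = 0
Q(o) = 0 (Q(o) = (¼)*0 = 0)
-357915/367213 + Q(-541)/(1/(-485686 - 241275)) = -357915/367213 + 0/(1/(-485686 - 241275)) = -357915*1/367213 + 0/(1/(-726961)) = -357915/367213 + 0/(-1/726961) = -357915/367213 + 0*(-726961) = -357915/367213 + 0 = -357915/367213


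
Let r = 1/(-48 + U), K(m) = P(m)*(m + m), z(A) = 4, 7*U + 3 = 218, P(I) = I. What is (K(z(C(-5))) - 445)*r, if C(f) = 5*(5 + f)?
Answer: 2891/121 ≈ 23.893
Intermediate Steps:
U = 215/7 (U = -3/7 + (1/7)*218 = -3/7 + 218/7 = 215/7 ≈ 30.714)
C(f) = 25 + 5*f
K(m) = 2*m**2 (K(m) = m*(m + m) = m*(2*m) = 2*m**2)
r = -7/121 (r = 1/(-48 + 215/7) = 1/(-121/7) = -7/121 ≈ -0.057851)
(K(z(C(-5))) - 445)*r = (2*4**2 - 445)*(-7/121) = (2*16 - 445)*(-7/121) = (32 - 445)*(-7/121) = -413*(-7/121) = 2891/121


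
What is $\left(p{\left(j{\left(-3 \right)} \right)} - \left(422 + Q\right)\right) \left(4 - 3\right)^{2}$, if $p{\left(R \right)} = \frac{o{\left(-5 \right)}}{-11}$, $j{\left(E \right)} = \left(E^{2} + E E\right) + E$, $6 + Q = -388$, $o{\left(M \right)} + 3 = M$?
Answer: $- \frac{300}{11} \approx -27.273$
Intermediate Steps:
$o{\left(M \right)} = -3 + M$
$Q = -394$ ($Q = -6 - 388 = -394$)
$j{\left(E \right)} = E + 2 E^{2}$ ($j{\left(E \right)} = \left(E^{2} + E^{2}\right) + E = 2 E^{2} + E = E + 2 E^{2}$)
$p{\left(R \right)} = \frac{8}{11}$ ($p{\left(R \right)} = \frac{-3 - 5}{-11} = \left(-8\right) \left(- \frac{1}{11}\right) = \frac{8}{11}$)
$\left(p{\left(j{\left(-3 \right)} \right)} - \left(422 + Q\right)\right) \left(4 - 3\right)^{2} = \left(\frac{8}{11} - 28\right) \left(4 - 3\right)^{2} = \left(\frac{8}{11} + \left(-422 + 394\right)\right) 1^{2} = \left(\frac{8}{11} - 28\right) 1 = \left(- \frac{300}{11}\right) 1 = - \frac{300}{11}$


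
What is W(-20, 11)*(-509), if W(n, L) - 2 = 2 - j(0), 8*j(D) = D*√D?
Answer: -2036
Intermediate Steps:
j(D) = D^(3/2)/8 (j(D) = (D*√D)/8 = D^(3/2)/8)
W(n, L) = 4 (W(n, L) = 2 + (2 - 0^(3/2)/8) = 2 + (2 - 0/8) = 2 + (2 - 1*0) = 2 + (2 + 0) = 2 + 2 = 4)
W(-20, 11)*(-509) = 4*(-509) = -2036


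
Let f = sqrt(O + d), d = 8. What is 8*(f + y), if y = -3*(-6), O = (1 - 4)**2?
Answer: 144 + 8*sqrt(17) ≈ 176.98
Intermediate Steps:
O = 9 (O = (-3)**2 = 9)
y = 18
f = sqrt(17) (f = sqrt(9 + 8) = sqrt(17) ≈ 4.1231)
8*(f + y) = 8*(sqrt(17) + 18) = 8*(18 + sqrt(17)) = 144 + 8*sqrt(17)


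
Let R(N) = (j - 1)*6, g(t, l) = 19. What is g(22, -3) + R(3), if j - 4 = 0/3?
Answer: 37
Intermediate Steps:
j = 4 (j = 4 + 0/3 = 4 + 0*(⅓) = 4 + 0 = 4)
R(N) = 18 (R(N) = (4 - 1)*6 = 3*6 = 18)
g(22, -3) + R(3) = 19 + 18 = 37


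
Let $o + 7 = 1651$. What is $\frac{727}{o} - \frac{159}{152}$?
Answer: $- \frac{37723}{62472} \approx -0.60384$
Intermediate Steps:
$o = 1644$ ($o = -7 + 1651 = 1644$)
$\frac{727}{o} - \frac{159}{152} = \frac{727}{1644} - \frac{159}{152} = - \frac{37723}{62472}$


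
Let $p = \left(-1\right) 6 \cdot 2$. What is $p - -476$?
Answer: $464$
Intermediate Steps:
$p = -12$ ($p = \left(-6\right) 2 = -12$)
$p - -476 = -12 - -476 = -12 + 476 = 464$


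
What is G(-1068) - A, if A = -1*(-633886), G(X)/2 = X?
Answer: -636022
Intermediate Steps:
G(X) = 2*X
A = 633886
G(-1068) - A = 2*(-1068) - 1*633886 = -2136 - 633886 = -636022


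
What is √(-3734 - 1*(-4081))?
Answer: √347 ≈ 18.628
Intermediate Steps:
√(-3734 - 1*(-4081)) = √(-3734 + 4081) = √347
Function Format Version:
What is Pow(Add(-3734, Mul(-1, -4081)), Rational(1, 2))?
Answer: Pow(347, Rational(1, 2)) ≈ 18.628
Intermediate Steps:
Pow(Add(-3734, Mul(-1, -4081)), Rational(1, 2)) = Pow(Add(-3734, 4081), Rational(1, 2)) = Pow(347, Rational(1, 2))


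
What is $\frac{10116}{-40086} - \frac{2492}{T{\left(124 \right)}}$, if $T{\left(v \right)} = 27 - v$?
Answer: $\frac{5495170}{216019} \approx 25.438$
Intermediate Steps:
$\frac{10116}{-40086} - \frac{2492}{T{\left(124 \right)}} = \frac{10116}{-40086} - \frac{2492}{27 - 124} = 10116 \left(- \frac{1}{40086}\right) - \frac{2492}{27 - 124} = - \frac{562}{2227} - \frac{2492}{-97} = - \frac{562}{2227} - - \frac{2492}{97} = - \frac{562}{2227} + \frac{2492}{97} = \frac{5495170}{216019}$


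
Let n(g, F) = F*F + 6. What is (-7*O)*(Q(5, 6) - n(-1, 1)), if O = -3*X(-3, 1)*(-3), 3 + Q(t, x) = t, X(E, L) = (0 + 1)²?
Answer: 315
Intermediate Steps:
n(g, F) = 6 + F² (n(g, F) = F² + 6 = 6 + F²)
X(E, L) = 1 (X(E, L) = 1² = 1)
Q(t, x) = -3 + t
O = 9 (O = -3*1*(-3) = -3*(-3) = 9)
(-7*O)*(Q(5, 6) - n(-1, 1)) = (-7*9)*((-3 + 5) - (6 + 1²)) = -63*(2 - (6 + 1)) = -63*(2 - 1*7) = -63*(2 - 7) = -63*(-5) = 315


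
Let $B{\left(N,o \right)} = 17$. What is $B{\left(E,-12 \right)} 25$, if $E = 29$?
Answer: $425$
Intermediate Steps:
$B{\left(E,-12 \right)} 25 = 17 \cdot 25 = 425$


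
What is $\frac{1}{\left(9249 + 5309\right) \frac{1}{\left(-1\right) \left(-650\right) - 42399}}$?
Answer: $- \frac{41749}{14558} \approx -2.8678$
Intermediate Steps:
$\frac{1}{\left(9249 + 5309\right) \frac{1}{\left(-1\right) \left(-650\right) - 42399}} = \frac{1}{14558 \frac{1}{650 - 42399}} = \frac{1}{14558 \frac{1}{-41749}} = \frac{1}{14558 \left(- \frac{1}{41749}\right)} = \frac{1}{- \frac{14558}{41749}} = - \frac{41749}{14558}$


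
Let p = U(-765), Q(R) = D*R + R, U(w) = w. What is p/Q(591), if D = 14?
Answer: -17/197 ≈ -0.086294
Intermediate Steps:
Q(R) = 15*R (Q(R) = 14*R + R = 15*R)
p = -765
p/Q(591) = -765/(15*591) = -765/8865 = -765*1/8865 = -17/197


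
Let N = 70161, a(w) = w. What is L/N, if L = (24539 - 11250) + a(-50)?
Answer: 4413/23387 ≈ 0.18869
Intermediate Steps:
L = 13239 (L = (24539 - 11250) - 50 = 13289 - 50 = 13239)
L/N = 13239/70161 = 13239*(1/70161) = 4413/23387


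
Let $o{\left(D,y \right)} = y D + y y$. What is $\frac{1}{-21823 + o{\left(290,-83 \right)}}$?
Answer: $- \frac{1}{39004} \approx -2.5638 \cdot 10^{-5}$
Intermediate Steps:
$o{\left(D,y \right)} = y^{2} + D y$ ($o{\left(D,y \right)} = D y + y^{2} = y^{2} + D y$)
$\frac{1}{-21823 + o{\left(290,-83 \right)}} = \frac{1}{-21823 - 83 \left(290 - 83\right)} = \frac{1}{-21823 - 17181} = \frac{1}{-39004} = - \frac{1}{39004}$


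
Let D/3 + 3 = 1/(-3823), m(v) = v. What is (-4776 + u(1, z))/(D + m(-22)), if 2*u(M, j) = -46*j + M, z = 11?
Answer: 38447911/237032 ≈ 162.21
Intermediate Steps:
u(M, j) = M/2 - 23*j (u(M, j) = (-46*j + M)/2 = (M - 46*j)/2 = M/2 - 23*j)
D = -34410/3823 (D = -9 + 3/(-3823) = -9 + 3*(-1/3823) = -9 - 3/3823 = -34410/3823 ≈ -9.0008)
(-4776 + u(1, z))/(D + m(-22)) = (-4776 + ((½)*1 - 23*11))/(-34410/3823 - 22) = (-4776 + (½ - 253))/(-118516/3823) = (-4776 - 505/2)*(-3823/118516) = -10057/2*(-3823/118516) = 38447911/237032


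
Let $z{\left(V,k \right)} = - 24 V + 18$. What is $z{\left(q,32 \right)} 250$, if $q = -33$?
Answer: $202500$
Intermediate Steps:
$z{\left(V,k \right)} = 18 - 24 V$
$z{\left(q,32 \right)} 250 = \left(18 - -792\right) 250 = \left(18 + 792\right) 250 = 810 \cdot 250 = 202500$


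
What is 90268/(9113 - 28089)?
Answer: -22567/4744 ≈ -4.7570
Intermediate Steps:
90268/(9113 - 28089) = 90268/(-18976) = 90268*(-1/18976) = -22567/4744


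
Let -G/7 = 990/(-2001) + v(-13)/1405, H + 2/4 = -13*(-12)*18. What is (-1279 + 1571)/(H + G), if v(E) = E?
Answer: 547286840/5268625519 ≈ 0.10388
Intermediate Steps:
H = 5615/2 (H = -1/2 - 13*(-12)*18 = -1/2 + 156*18 = -1/2 + 2808 = 5615/2 ≈ 2807.5)
G = 3306247/937135 (G = -7*(990/(-2001) - 13/1405) = -7*(990*(-1/2001) - 13*1/1405) = -7*(-330/667 - 13/1405) = -7*(-472321/937135) = 3306247/937135 ≈ 3.5280)
(-1279 + 1571)/(H + G) = (-1279 + 1571)/(5615/2 + 3306247/937135) = 292/(5268625519/1874270) = 292*(1874270/5268625519) = 547286840/5268625519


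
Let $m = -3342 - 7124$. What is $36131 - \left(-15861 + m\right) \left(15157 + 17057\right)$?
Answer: $848134109$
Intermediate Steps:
$m = -10466$
$36131 - \left(-15861 + m\right) \left(15157 + 17057\right) = 36131 - \left(-15861 - 10466\right) \left(15157 + 17057\right) = 36131 - \left(-26327\right) 32214 = 36131 - -848097978 = 36131 + 848097978 = 848134109$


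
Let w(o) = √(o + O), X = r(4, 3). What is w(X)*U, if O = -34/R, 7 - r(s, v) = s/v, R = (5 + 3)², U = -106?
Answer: -53*√2958/12 ≈ -240.21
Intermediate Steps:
R = 64 (R = 8² = 64)
r(s, v) = 7 - s/v
O = -17/32 (O = -34/64 = -34*1/64 = -17/32 ≈ -0.53125)
X = 17/3 (X = 7 - 1*4/3 = 7 - 1*4*⅓ = 7 - 4/3 = 17/3 ≈ 5.6667)
w(o) = √(-17/32 + o) (w(o) = √(o - 17/32) = √(-17/32 + o))
w(X)*U = (√(-34 + 64*(17/3))/8)*(-106) = (√(-34 + 1088/3)/8)*(-106) = (√(986/3)/8)*(-106) = ((√2958/3)/8)*(-106) = (√2958/24)*(-106) = -53*√2958/12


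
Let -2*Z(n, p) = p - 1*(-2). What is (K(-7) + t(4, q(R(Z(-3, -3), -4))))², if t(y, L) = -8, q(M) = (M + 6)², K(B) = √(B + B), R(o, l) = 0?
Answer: (8 - I*√14)² ≈ 50.0 - 59.867*I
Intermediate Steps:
Z(n, p) = -1 - p/2 (Z(n, p) = -(p - 1*(-2))/2 = -(p + 2)/2 = -(2 + p)/2 = -1 - p/2)
K(B) = √2*√B (K(B) = √(2*B) = √2*√B)
q(M) = (6 + M)²
(K(-7) + t(4, q(R(Z(-3, -3), -4))))² = (√2*√(-7) - 8)² = (√2*(I*√7) - 8)² = (I*√14 - 8)² = (-8 + I*√14)²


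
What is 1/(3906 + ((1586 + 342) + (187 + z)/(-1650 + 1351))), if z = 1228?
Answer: 299/1742951 ≈ 0.00017155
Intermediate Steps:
1/(3906 + ((1586 + 342) + (187 + z)/(-1650 + 1351))) = 1/(3906 + ((1586 + 342) + (187 + 1228)/(-1650 + 1351))) = 1/(3906 + (1928 + 1415/(-299))) = 1/(3906 + (1928 + 1415*(-1/299))) = 1/(3906 + (1928 - 1415/299)) = 1/(3906 + 575057/299) = 1/(1742951/299) = 299/1742951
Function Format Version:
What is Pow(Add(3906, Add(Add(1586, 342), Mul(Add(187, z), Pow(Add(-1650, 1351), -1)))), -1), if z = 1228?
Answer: Rational(299, 1742951) ≈ 0.00017155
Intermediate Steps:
Pow(Add(3906, Add(Add(1586, 342), Mul(Add(187, z), Pow(Add(-1650, 1351), -1)))), -1) = Pow(Add(3906, Add(Add(1586, 342), Mul(Add(187, 1228), Pow(Add(-1650, 1351), -1)))), -1) = Pow(Add(3906, Add(1928, Mul(1415, Pow(-299, -1)))), -1) = Pow(Add(3906, Add(1928, Mul(1415, Rational(-1, 299)))), -1) = Pow(Add(3906, Add(1928, Rational(-1415, 299))), -1) = Pow(Add(3906, Rational(575057, 299)), -1) = Pow(Rational(1742951, 299), -1) = Rational(299, 1742951)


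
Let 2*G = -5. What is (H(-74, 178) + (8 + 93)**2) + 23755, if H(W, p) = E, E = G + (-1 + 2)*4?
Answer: 67915/2 ≈ 33958.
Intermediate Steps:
G = -5/2 (G = (1/2)*(-5) = -5/2 ≈ -2.5000)
E = 3/2 (E = -5/2 + (-1 + 2)*4 = -5/2 + 1*4 = -5/2 + 4 = 3/2 ≈ 1.5000)
H(W, p) = 3/2
(H(-74, 178) + (8 + 93)**2) + 23755 = (3/2 + (8 + 93)**2) + 23755 = (3/2 + 101**2) + 23755 = (3/2 + 10201) + 23755 = 20405/2 + 23755 = 67915/2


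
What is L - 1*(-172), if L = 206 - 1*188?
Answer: 190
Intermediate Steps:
L = 18 (L = 206 - 188 = 18)
L - 1*(-172) = 18 - 1*(-172) = 18 + 172 = 190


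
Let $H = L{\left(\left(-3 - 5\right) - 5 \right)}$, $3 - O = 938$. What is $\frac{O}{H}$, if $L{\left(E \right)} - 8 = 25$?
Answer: $- \frac{85}{3} \approx -28.333$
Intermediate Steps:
$O = -935$ ($O = 3 - 938 = -935$)
$L{\left(E \right)} = 33$ ($L{\left(E \right)} = 8 + 25 = 33$)
$H = 33$
$\frac{O}{H} = - \frac{935}{33} = \left(-935\right) \frac{1}{33} = - \frac{85}{3}$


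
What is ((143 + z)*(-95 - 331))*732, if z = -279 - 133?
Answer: 83882808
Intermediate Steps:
z = -412
((143 + z)*(-95 - 331))*732 = ((143 - 412)*(-95 - 331))*732 = -269*(-426)*732 = 114594*732 = 83882808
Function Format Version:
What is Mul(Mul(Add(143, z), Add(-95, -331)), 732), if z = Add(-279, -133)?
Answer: 83882808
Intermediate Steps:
z = -412
Mul(Mul(Add(143, z), Add(-95, -331)), 732) = Mul(Mul(Add(143, -412), Add(-95, -331)), 732) = Mul(Mul(-269, -426), 732) = Mul(114594, 732) = 83882808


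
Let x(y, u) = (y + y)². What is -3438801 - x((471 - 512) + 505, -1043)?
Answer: -4299985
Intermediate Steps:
x(y, u) = 4*y² (x(y, u) = (2*y)² = 4*y²)
-3438801 - x((471 - 512) + 505, -1043) = -3438801 - 4*((471 - 512) + 505)² = -3438801 - 4*(-41 + 505)² = -3438801 - 4*464² = -3438801 - 4*215296 = -3438801 - 1*861184 = -3438801 - 861184 = -4299985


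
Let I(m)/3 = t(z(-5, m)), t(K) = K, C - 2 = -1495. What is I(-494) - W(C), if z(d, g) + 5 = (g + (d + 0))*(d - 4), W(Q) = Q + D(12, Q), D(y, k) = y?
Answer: 14939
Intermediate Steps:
C = -1493 (C = 2 - 1495 = -1493)
W(Q) = 12 + Q (W(Q) = Q + 12 = 12 + Q)
z(d, g) = -5 + (-4 + d)*(d + g) (z(d, g) = -5 + (g + (d + 0))*(d - 4) = -5 + (g + d)*(-4 + d) = -5 + (d + g)*(-4 + d) = -5 + (-4 + d)*(d + g))
I(m) = 120 - 27*m (I(m) = 3*(-5 + (-5)² - 4*(-5) - 4*m - 5*m) = 3*(-5 + 25 + 20 - 4*m - 5*m) = 3*(40 - 9*m) = 120 - 27*m)
I(-494) - W(C) = (120 - 27*(-494)) - (12 - 1493) = (120 + 13338) - 1*(-1481) = 13458 + 1481 = 14939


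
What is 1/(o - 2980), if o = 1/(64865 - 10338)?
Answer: -54527/162490459 ≈ -0.00033557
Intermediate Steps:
o = 1/54527 ≈ 1.8340e-5
1/(o - 2980) = 1/(1/54527 - 2980) = 1/(-162490459/54527) = -54527/162490459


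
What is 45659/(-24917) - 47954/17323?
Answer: -1985820675/431637191 ≈ -4.6007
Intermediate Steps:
45659/(-24917) - 47954/17323 = 45659*(-1/24917) - 47954*1/17323 = -45659/24917 - 47954/17323 = -1985820675/431637191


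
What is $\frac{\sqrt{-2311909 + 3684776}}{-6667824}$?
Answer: $- \frac{\sqrt{1372867}}{6667824} \approx -0.00017572$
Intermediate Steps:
$\frac{\sqrt{-2311909 + 3684776}}{-6667824} = \sqrt{1372867} \left(- \frac{1}{6667824}\right) = - \frac{\sqrt{1372867}}{6667824}$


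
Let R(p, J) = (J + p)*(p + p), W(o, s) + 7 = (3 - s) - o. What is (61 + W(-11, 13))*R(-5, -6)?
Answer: 6050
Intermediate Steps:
W(o, s) = -4 - o - s (W(o, s) = -7 + ((3 - s) - o) = -7 + (3 - o - s) = -4 - o - s)
R(p, J) = 2*p*(J + p) (R(p, J) = (J + p)*(2*p) = 2*p*(J + p))
(61 + W(-11, 13))*R(-5, -6) = (61 + (-4 - 1*(-11) - 1*13))*(2*(-5)*(-6 - 5)) = (61 + (-4 + 11 - 13))*(2*(-5)*(-11)) = (61 - 6)*110 = 55*110 = 6050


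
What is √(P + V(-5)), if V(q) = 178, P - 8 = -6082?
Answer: 2*I*√1474 ≈ 76.785*I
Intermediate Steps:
P = -6074 (P = 8 - 6082 = -6074)
√(P + V(-5)) = √(-6074 + 178) = √(-5896) = 2*I*√1474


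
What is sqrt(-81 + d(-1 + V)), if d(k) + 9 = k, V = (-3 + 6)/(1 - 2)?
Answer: I*sqrt(94) ≈ 9.6954*I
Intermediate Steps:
V = -3 (V = 3/(-1) = 3*(-1) = -3)
d(k) = -9 + k
sqrt(-81 + d(-1 + V)) = sqrt(-81 + (-9 + (-1 - 3))) = sqrt(-81 + (-9 - 4)) = sqrt(-81 - 13) = sqrt(-94) = I*sqrt(94)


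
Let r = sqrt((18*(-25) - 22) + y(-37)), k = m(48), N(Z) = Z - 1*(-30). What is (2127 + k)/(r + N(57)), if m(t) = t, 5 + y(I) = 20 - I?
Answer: 63075/2663 - 1450*I*sqrt(105)/2663 ≈ 23.686 - 5.5795*I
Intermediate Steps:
y(I) = 15 - I (y(I) = -5 + (20 - I) = 15 - I)
N(Z) = 30 + Z (N(Z) = Z + 30 = 30 + Z)
k = 48
r = 2*I*sqrt(105) (r = sqrt((18*(-25) - 22) + (15 - 1*(-37))) = sqrt((-450 - 22) + (15 + 37)) = sqrt(-472 + 52) = sqrt(-420) = 2*I*sqrt(105) ≈ 20.494*I)
(2127 + k)/(r + N(57)) = (2127 + 48)/(2*I*sqrt(105) + (30 + 57)) = 2175/(2*I*sqrt(105) + 87) = 2175/(87 + 2*I*sqrt(105))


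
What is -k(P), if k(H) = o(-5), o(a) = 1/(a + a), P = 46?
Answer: 1/10 ≈ 0.10000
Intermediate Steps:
o(a) = 1/(2*a)
k(H) = -1/10 (k(H) = (1/2)/(-5) = (1/2)*(-1/5) = -1/10)
-k(P) = -1*(-1/10) = 1/10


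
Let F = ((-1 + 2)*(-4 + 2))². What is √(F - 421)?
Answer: I*√417 ≈ 20.421*I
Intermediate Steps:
F = 4 (F = (1*(-2))² = (-2)² = 4)
√(F - 421) = √(4 - 421) = √(-417) = I*√417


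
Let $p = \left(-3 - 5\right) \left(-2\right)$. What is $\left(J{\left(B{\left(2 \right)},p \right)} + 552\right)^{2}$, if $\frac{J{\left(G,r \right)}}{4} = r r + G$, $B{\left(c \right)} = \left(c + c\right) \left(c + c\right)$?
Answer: $2689600$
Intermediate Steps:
$p = 16$ ($p = \left(-8\right) \left(-2\right) = 16$)
$B{\left(c \right)} = 4 c^{2}$ ($B{\left(c \right)} = 2 c 2 c = 4 c^{2}$)
$J{\left(G,r \right)} = 4 G + 4 r^{2}$ ($J{\left(G,r \right)} = 4 \left(r r + G\right) = 4 \left(r^{2} + G\right) = 4 \left(G + r^{2}\right) = 4 G + 4 r^{2}$)
$\left(J{\left(B{\left(2 \right)},p \right)} + 552\right)^{2} = \left(\left(4 \cdot 4 \cdot 2^{2} + 4 \cdot 16^{2}\right) + 552\right)^{2} = \left(\left(4 \cdot 4 \cdot 4 + 4 \cdot 256\right) + 552\right)^{2} = \left(\left(4 \cdot 16 + 1024\right) + 552\right)^{2} = \left(\left(64 + 1024\right) + 552\right)^{2} = \left(1088 + 552\right)^{2} = 1640^{2} = 2689600$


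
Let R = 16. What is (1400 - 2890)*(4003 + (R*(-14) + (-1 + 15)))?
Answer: -5651570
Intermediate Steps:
(1400 - 2890)*(4003 + (R*(-14) + (-1 + 15))) = (1400 - 2890)*(4003 + (16*(-14) + (-1 + 15))) = -1490*(4003 + (-224 + 14)) = -1490*(4003 - 210) = -1490*3793 = -5651570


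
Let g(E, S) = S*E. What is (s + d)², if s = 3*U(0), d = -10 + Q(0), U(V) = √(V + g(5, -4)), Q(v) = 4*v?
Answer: -80 - 120*I*√5 ≈ -80.0 - 268.33*I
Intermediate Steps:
g(E, S) = E*S
U(V) = √(-20 + V) (U(V) = √(V + 5*(-4)) = √(V - 20) = √(-20 + V))
d = -10 (d = -10 + 4*0 = -10 + 0 = -10)
s = 6*I*√5 (s = 3*√(-20 + 0) = 3*√(-20) = 3*(2*I*√5) = 6*I*√5 ≈ 13.416*I)
(s + d)² = (6*I*√5 - 10)² = (-10 + 6*I*√5)²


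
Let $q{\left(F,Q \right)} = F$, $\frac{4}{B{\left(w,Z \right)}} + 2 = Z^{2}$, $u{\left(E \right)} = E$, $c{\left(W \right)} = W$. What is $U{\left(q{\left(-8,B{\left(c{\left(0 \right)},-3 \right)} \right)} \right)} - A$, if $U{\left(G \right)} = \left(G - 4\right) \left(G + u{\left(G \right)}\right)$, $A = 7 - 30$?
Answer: $215$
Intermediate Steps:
$B{\left(w,Z \right)} = \frac{4}{-2 + Z^{2}}$
$A = -23$ ($A = 7 - 30 = -23$)
$U{\left(G \right)} = 2 G \left(-4 + G\right)$ ($U{\left(G \right)} = \left(G - 4\right) \left(G + G\right) = \left(-4 + G\right) 2 G = 2 G \left(-4 + G\right)$)
$U{\left(q{\left(-8,B{\left(c{\left(0 \right)},-3 \right)} \right)} \right)} - A = 2 \left(-8\right) \left(-4 - 8\right) - -23 = 2 \left(-8\right) \left(-12\right) + 23 = 192 + 23 = 215$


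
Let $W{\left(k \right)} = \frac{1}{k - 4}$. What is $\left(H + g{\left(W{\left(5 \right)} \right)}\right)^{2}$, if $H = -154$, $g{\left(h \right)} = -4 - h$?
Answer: $25281$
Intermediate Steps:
$W{\left(k \right)} = \frac{1}{-4 + k}$
$\left(H + g{\left(W{\left(5 \right)} \right)}\right)^{2} = \left(-154 - \left(4 + \frac{1}{-4 + 5}\right)\right)^{2} = \left(-154 - 5\right)^{2} = \left(-159\right)^{2} = 25281$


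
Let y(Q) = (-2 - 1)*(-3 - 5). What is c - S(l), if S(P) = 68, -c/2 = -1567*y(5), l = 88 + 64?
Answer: 75148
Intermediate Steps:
y(Q) = 24 (y(Q) = -3*(-8) = 24)
l = 152
c = 75216 (c = -(-3134)*24 = -2*(-37608) = 75216)
c - S(l) = 75216 - 1*68 = 75216 - 68 = 75148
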